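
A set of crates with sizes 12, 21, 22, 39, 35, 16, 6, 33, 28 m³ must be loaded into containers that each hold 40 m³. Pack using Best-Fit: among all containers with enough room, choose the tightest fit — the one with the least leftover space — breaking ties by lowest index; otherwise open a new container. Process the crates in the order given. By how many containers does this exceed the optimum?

Best-Fit: [12,21,6] [22,16] [39] [35] [33] [28] → 6 containers.
Total size 212 m³; any packing needs at least ⌈212/40⌉ = 6 containers.
So 6 is already optimal.

0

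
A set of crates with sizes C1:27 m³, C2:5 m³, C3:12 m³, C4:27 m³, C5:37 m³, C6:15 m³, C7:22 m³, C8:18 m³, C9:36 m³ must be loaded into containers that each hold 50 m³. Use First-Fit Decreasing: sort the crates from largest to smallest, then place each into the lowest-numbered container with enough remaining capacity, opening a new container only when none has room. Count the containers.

5

Sorted descending: 37, 36, 27, 27, 22, 18, 15, 12, 5.
Put 37 m³ in container 1; 13 m³ remain.
Put 36 m³ in container 2; 14 m³ remain.
Put 27 m³ in container 3; 23 m³ remain.
Put 27 m³ in container 4; 23 m³ remain.
Put 22 m³ in container 3; 1 m³ remain.
Put 18 m³ in container 4; 5 m³ remain.
Put 15 m³ in container 5; 35 m³ remain.
Put 12 m³ in container 1; 1 m³ remain.
Put 5 m³ in container 2; 9 m³ remain.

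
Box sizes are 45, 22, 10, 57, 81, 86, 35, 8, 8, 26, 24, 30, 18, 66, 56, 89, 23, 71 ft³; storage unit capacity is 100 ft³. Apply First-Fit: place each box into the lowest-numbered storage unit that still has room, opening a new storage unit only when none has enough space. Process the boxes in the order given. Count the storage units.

storage unit 1: place 45 ft³, 55 ft³ left
storage unit 1: place 22 ft³, 33 ft³ left
storage unit 1: place 10 ft³, 23 ft³ left
storage unit 2: place 57 ft³, 43 ft³ left
storage unit 3: place 81 ft³, 19 ft³ left
storage unit 4: place 86 ft³, 14 ft³ left
storage unit 2: place 35 ft³, 8 ft³ left
storage unit 1: place 8 ft³, 15 ft³ left
storage unit 1: place 8 ft³, 7 ft³ left
storage unit 5: place 26 ft³, 74 ft³ left
storage unit 5: place 24 ft³, 50 ft³ left
storage unit 5: place 30 ft³, 20 ft³ left
storage unit 3: place 18 ft³, 1 ft³ left
storage unit 6: place 66 ft³, 34 ft³ left
storage unit 7: place 56 ft³, 44 ft³ left
storage unit 8: place 89 ft³, 11 ft³ left
storage unit 6: place 23 ft³, 11 ft³ left
storage unit 9: place 71 ft³, 29 ft³ left
Final storage units: [45,22,10,8,8] [57,35] [81,18] [86] [26,24,30] [66,23] [56] [89] [71].

9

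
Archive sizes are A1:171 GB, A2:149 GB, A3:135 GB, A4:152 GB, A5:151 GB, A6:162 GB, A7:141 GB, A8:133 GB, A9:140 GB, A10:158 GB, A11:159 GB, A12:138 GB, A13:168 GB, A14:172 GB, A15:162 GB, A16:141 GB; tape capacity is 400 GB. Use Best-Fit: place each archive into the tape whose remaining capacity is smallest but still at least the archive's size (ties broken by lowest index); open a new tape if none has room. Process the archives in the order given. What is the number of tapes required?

8 tapes

A1 (171 GB) → tape 1 (remaining 229 GB)
A2 (149 GB) → tape 1 (remaining 80 GB)
A3 (135 GB) → tape 2 (remaining 265 GB)
A4 (152 GB) → tape 2 (remaining 113 GB)
A5 (151 GB) → tape 3 (remaining 249 GB)
A6 (162 GB) → tape 3 (remaining 87 GB)
A7 (141 GB) → tape 4 (remaining 259 GB)
A8 (133 GB) → tape 4 (remaining 126 GB)
A9 (140 GB) → tape 5 (remaining 260 GB)
A10 (158 GB) → tape 5 (remaining 102 GB)
A11 (159 GB) → tape 6 (remaining 241 GB)
A12 (138 GB) → tape 6 (remaining 103 GB)
A13 (168 GB) → tape 7 (remaining 232 GB)
A14 (172 GB) → tape 7 (remaining 60 GB)
A15 (162 GB) → tape 8 (remaining 238 GB)
A16 (141 GB) → tape 8 (remaining 97 GB)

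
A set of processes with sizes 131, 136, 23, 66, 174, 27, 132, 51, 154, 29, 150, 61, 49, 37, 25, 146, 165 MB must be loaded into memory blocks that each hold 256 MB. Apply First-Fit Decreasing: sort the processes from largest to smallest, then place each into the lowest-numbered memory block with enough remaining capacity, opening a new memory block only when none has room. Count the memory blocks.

Sorted descending: 174, 165, 154, 150, 146, 136, 132, 131, 66, 61, 51, 49, 37, 29, 27, 25, 23.
Put 174 MB in memory block 1; 82 MB remain.
Put 165 MB in memory block 2; 91 MB remain.
Put 154 MB in memory block 3; 102 MB remain.
Put 150 MB in memory block 4; 106 MB remain.
Put 146 MB in memory block 5; 110 MB remain.
Put 136 MB in memory block 6; 120 MB remain.
Put 132 MB in memory block 7; 124 MB remain.
Put 131 MB in memory block 8; 125 MB remain.
Put 66 MB in memory block 1; 16 MB remain.
Put 61 MB in memory block 2; 30 MB remain.
Put 51 MB in memory block 3; 51 MB remain.
Put 49 MB in memory block 3; 2 MB remain.
Put 37 MB in memory block 4; 69 MB remain.
Put 29 MB in memory block 2; 1 MB remain.
Put 27 MB in memory block 4; 42 MB remain.
Put 25 MB in memory block 4; 17 MB remain.
Put 23 MB in memory block 5; 87 MB remain.

8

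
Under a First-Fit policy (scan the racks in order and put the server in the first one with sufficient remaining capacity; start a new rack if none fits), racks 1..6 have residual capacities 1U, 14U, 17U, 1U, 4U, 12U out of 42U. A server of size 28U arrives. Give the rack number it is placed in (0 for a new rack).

No rack has ≥ 28U free, so a new rack is opened.

0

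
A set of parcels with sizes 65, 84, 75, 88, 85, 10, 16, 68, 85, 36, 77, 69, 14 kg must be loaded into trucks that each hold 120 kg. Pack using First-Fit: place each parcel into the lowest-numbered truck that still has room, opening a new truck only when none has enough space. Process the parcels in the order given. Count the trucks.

truck 1: place 65 kg, 55 kg left
truck 2: place 84 kg, 36 kg left
truck 3: place 75 kg, 45 kg left
truck 4: place 88 kg, 32 kg left
truck 5: place 85 kg, 35 kg left
truck 1: place 10 kg, 45 kg left
truck 1: place 16 kg, 29 kg left
truck 6: place 68 kg, 52 kg left
truck 7: place 85 kg, 35 kg left
truck 2: place 36 kg, 0 kg left
truck 8: place 77 kg, 43 kg left
truck 9: place 69 kg, 51 kg left
truck 1: place 14 kg, 15 kg left
Final trucks: [65,10,16,14] [84,36] [75] [88] [85] [68] [85] [77] [69].

9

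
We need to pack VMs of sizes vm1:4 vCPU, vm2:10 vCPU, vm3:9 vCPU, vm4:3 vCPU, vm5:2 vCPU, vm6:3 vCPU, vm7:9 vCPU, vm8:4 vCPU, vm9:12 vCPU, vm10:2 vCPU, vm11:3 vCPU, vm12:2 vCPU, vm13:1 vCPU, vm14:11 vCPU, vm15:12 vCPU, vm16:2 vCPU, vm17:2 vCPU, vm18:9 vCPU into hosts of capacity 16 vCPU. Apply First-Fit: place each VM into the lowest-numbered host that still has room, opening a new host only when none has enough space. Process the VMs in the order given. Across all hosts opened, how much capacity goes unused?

vm1 (4 vCPU) → host 1 (remaining 12 vCPU)
vm2 (10 vCPU) → host 1 (remaining 2 vCPU)
vm3 (9 vCPU) → host 2 (remaining 7 vCPU)
vm4 (3 vCPU) → host 2 (remaining 4 vCPU)
vm5 (2 vCPU) → host 1 (remaining 0 vCPU)
vm6 (3 vCPU) → host 2 (remaining 1 vCPU)
vm7 (9 vCPU) → host 3 (remaining 7 vCPU)
vm8 (4 vCPU) → host 3 (remaining 3 vCPU)
vm9 (12 vCPU) → host 4 (remaining 4 vCPU)
vm10 (2 vCPU) → host 3 (remaining 1 vCPU)
vm11 (3 vCPU) → host 4 (remaining 1 vCPU)
vm12 (2 vCPU) → host 5 (remaining 14 vCPU)
vm13 (1 vCPU) → host 2 (remaining 0 vCPU)
vm14 (11 vCPU) → host 5 (remaining 3 vCPU)
vm15 (12 vCPU) → host 6 (remaining 4 vCPU)
vm16 (2 vCPU) → host 5 (remaining 1 vCPU)
vm17 (2 vCPU) → host 6 (remaining 2 vCPU)
vm18 (9 vCPU) → host 7 (remaining 7 vCPU)
7 hosts × 16 vCPU = 112 vCPU; used 100 vCPU; unused 12 vCPU.

12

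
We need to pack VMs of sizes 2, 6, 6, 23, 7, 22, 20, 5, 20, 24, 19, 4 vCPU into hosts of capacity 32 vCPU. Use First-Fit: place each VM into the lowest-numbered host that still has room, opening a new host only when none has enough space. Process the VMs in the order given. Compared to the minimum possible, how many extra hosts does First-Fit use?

First-Fit: [2,6,6,7,5,4] [23] [22] [20] [20] [24] [19] → 7 hosts.
6 VMs exceed 16 vCPU (half the capacity), and no two of those can share a host, so at least 6 hosts are needed.
An optimal packing achieves that bound: [24,7] [23,6,2] [22,6,4] [20,5] [20] [19] → 6 hosts.
Excess: 7 − 6 = 1.

1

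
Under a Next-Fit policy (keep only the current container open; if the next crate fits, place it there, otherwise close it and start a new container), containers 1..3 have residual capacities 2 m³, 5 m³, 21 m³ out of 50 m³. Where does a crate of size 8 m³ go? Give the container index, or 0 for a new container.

Next-Fit only looks at container 3, which has 21 m³ free.
8 m³ fits there.

3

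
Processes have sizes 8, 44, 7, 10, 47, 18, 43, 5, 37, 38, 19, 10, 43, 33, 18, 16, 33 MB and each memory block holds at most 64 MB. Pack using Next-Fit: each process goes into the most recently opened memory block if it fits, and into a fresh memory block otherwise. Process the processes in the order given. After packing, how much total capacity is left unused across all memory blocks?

8 MB → memory block 1 (remaining 56 MB)
44 MB → memory block 1 (remaining 12 MB)
7 MB → memory block 1 (remaining 5 MB)
10 MB → memory block 2 (remaining 54 MB)
47 MB → memory block 2 (remaining 7 MB)
18 MB → memory block 3 (remaining 46 MB)
43 MB → memory block 3 (remaining 3 MB)
5 MB → memory block 4 (remaining 59 MB)
37 MB → memory block 4 (remaining 22 MB)
38 MB → memory block 5 (remaining 26 MB)
19 MB → memory block 5 (remaining 7 MB)
10 MB → memory block 6 (remaining 54 MB)
43 MB → memory block 6 (remaining 11 MB)
33 MB → memory block 7 (remaining 31 MB)
18 MB → memory block 7 (remaining 13 MB)
16 MB → memory block 8 (remaining 48 MB)
33 MB → memory block 8 (remaining 15 MB)
8 memory blocks × 64 MB = 512 MB; used 429 MB; unused 83 MB.

83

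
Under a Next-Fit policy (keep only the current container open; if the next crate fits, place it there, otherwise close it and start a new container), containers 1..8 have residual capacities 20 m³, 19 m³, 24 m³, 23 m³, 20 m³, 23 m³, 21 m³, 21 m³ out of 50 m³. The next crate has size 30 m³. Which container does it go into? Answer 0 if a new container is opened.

0

Next-Fit only looks at container 8, which has 21 m³ free.
30 m³ does not fit, so a new container is opened.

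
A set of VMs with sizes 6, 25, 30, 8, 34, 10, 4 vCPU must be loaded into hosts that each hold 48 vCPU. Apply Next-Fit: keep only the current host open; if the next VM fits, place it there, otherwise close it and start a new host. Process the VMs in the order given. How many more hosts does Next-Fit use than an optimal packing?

0

Next-Fit: [6,25] [30,8] [34,10,4] → 3 hosts.
Total size 117 vCPU; any packing needs at least ⌈117/48⌉ = 3 hosts.
So 3 is already optimal.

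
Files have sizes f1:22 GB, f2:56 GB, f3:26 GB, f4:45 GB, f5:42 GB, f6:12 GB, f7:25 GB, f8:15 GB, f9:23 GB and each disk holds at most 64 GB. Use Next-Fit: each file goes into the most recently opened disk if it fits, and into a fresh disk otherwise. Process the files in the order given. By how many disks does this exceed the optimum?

Next-Fit: [22] [56] [26] [45] [42,12] [25,15,23] → 6 disks.
Total size 266 GB; any packing needs at least ⌈266/64⌉ = 5 disks.
An optimal packing achieves that bound: [56] [45,15] [42,22] [26,25,12] [23] → 5 disks.
Excess: 6 − 5 = 1.

1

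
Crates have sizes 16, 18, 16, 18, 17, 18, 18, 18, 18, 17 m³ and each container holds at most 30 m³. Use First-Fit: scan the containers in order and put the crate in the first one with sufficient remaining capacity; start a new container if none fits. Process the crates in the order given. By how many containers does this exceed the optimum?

First-Fit: [16] [18] [16] [18] [17] [18] [18] [18] [18] [17] → 10 containers.
10 crates exceed 15 m³ (half the capacity), and no two of those can share a container, so at least 10 containers are needed.
So 10 is already optimal.

0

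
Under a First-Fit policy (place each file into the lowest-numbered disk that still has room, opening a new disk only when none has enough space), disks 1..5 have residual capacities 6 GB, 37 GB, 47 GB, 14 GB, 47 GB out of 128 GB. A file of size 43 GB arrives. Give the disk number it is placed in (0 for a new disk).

3

Disks with room: disk 3 (47 GB), disk 5 (47 GB).
The first with room is disk 3.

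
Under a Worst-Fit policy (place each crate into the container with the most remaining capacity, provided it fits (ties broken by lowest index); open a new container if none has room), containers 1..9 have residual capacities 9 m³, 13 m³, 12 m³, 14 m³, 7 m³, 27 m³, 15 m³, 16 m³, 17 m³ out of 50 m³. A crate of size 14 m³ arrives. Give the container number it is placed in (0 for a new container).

Containers with room: container 4 (14 m³), container 6 (27 m³), container 7 (15 m³), container 8 (16 m³), container 9 (17 m³).
Most room is container 6 with 27 m³ free.

6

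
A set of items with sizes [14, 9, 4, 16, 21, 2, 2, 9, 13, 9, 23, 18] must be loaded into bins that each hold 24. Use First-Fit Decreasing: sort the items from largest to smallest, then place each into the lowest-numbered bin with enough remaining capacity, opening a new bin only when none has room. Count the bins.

Sorted descending: 23, 21, 18, 16, 14, 13, 9, 9, 9, 4, 2, 2.
Put 23 in bin 1; 1 remain.
Put 21 in bin 2; 3 remain.
Put 18 in bin 3; 6 remain.
Put 16 in bin 4; 8 remain.
Put 14 in bin 5; 10 remain.
Put 13 in bin 6; 11 remain.
Put 9 in bin 5; 1 remain.
Put 9 in bin 6; 2 remain.
Put 9 in bin 7; 15 remain.
Put 4 in bin 3; 2 remain.
Put 2 in bin 2; 1 remain.
Put 2 in bin 3; 0 remain.
Final bins: [23] [21,2] [18,4,2] [16] [14,9] [13,9] [9].

7 bins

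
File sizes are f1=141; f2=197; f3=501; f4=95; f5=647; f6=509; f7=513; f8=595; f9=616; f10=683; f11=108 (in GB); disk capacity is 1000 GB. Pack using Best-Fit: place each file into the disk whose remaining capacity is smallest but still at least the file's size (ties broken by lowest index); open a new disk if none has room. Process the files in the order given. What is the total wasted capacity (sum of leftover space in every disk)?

Put f1 (141 GB) in disk 1; 859 GB remain.
Put f2 (197 GB) in disk 1; 662 GB remain.
Put f3 (501 GB) in disk 1; 161 GB remain.
Put f4 (95 GB) in disk 1; 66 GB remain.
Put f5 (647 GB) in disk 2; 353 GB remain.
Put f6 (509 GB) in disk 3; 491 GB remain.
Put f7 (513 GB) in disk 4; 487 GB remain.
Put f8 (595 GB) in disk 5; 405 GB remain.
Put f9 (616 GB) in disk 6; 384 GB remain.
Put f10 (683 GB) in disk 7; 317 GB remain.
Put f11 (108 GB) in disk 7; 209 GB remain.
7 disks × 1000 GB = 7000 GB; used 4605 GB; unused 2395 GB.

2395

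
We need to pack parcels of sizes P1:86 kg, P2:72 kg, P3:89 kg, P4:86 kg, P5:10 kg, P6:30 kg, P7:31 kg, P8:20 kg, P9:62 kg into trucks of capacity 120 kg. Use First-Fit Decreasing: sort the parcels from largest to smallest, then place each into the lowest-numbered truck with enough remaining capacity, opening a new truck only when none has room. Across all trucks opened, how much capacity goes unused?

Sorted descending: 89, 86, 86, 72, 62, 31, 30, 20, 10.
truck 1: place 89 kg, 31 kg left
truck 2: place 86 kg, 34 kg left
truck 3: place 86 kg, 34 kg left
truck 4: place 72 kg, 48 kg left
truck 5: place 62 kg, 58 kg left
truck 1: place 31 kg, 0 kg left
truck 2: place 30 kg, 4 kg left
truck 3: place 20 kg, 14 kg left
truck 3: place 10 kg, 4 kg left
5 trucks × 120 kg = 600 kg; used 486 kg; unused 114 kg.

114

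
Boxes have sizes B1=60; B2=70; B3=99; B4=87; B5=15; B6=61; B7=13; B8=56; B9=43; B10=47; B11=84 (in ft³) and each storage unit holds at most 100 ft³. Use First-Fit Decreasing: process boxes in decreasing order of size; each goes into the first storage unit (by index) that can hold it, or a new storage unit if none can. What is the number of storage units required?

Sorted descending: 99, 87, 84, 70, 61, 60, 56, 47, 43, 15, 13.
99 ft³ → storage unit 1 (remaining 1 ft³)
87 ft³ → storage unit 2 (remaining 13 ft³)
84 ft³ → storage unit 3 (remaining 16 ft³)
70 ft³ → storage unit 4 (remaining 30 ft³)
61 ft³ → storage unit 5 (remaining 39 ft³)
60 ft³ → storage unit 6 (remaining 40 ft³)
56 ft³ → storage unit 7 (remaining 44 ft³)
47 ft³ → storage unit 8 (remaining 53 ft³)
43 ft³ → storage unit 7 (remaining 1 ft³)
15 ft³ → storage unit 3 (remaining 1 ft³)
13 ft³ → storage unit 2 (remaining 0 ft³)
Final storage units: [99] [87,13] [84,15] [70] [61] [60] [56,43] [47].

8 storage units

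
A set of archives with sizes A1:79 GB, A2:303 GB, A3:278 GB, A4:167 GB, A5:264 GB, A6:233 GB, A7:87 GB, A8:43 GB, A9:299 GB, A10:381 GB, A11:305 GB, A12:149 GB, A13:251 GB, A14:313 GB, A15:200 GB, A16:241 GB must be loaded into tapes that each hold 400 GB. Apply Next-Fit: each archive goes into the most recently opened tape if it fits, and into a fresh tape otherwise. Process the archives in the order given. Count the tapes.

12

A1 (79 GB) → tape 1 (remaining 321 GB)
A2 (303 GB) → tape 1 (remaining 18 GB)
A3 (278 GB) → tape 2 (remaining 122 GB)
A4 (167 GB) → tape 3 (remaining 233 GB)
A5 (264 GB) → tape 4 (remaining 136 GB)
A6 (233 GB) → tape 5 (remaining 167 GB)
A7 (87 GB) → tape 5 (remaining 80 GB)
A8 (43 GB) → tape 5 (remaining 37 GB)
A9 (299 GB) → tape 6 (remaining 101 GB)
A10 (381 GB) → tape 7 (remaining 19 GB)
A11 (305 GB) → tape 8 (remaining 95 GB)
A12 (149 GB) → tape 9 (remaining 251 GB)
A13 (251 GB) → tape 9 (remaining 0 GB)
A14 (313 GB) → tape 10 (remaining 87 GB)
A15 (200 GB) → tape 11 (remaining 200 GB)
A16 (241 GB) → tape 12 (remaining 159 GB)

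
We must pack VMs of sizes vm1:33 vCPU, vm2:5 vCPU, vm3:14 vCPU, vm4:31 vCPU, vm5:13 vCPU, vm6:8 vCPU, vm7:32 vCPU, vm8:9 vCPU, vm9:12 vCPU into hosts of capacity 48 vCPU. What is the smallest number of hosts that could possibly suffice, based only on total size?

4

Total size = 33 + 5 + 14 + 31 + 13 + 8 + 32 + 9 + 12 = 157 vCPU.
⌈157 / 48⌉ = 4.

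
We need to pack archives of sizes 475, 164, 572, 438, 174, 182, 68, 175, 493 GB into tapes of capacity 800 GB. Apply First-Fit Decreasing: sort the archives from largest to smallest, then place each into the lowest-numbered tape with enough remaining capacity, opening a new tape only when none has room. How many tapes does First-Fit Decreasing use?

4 tapes

Sorted descending: 572, 493, 475, 438, 182, 175, 174, 164, 68.
tape 1: place 572 GB, 228 GB left
tape 2: place 493 GB, 307 GB left
tape 3: place 475 GB, 325 GB left
tape 4: place 438 GB, 362 GB left
tape 1: place 182 GB, 46 GB left
tape 2: place 175 GB, 132 GB left
tape 3: place 174 GB, 151 GB left
tape 4: place 164 GB, 198 GB left
tape 2: place 68 GB, 64 GB left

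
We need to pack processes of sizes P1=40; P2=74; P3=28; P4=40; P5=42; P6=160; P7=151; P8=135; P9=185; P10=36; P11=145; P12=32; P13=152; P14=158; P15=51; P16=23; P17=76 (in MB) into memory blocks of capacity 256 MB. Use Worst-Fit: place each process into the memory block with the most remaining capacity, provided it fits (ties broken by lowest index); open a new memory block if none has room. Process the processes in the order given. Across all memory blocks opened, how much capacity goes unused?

520

memory block 1: place P1 (40 MB), 216 MB left
memory block 1: place P2 (74 MB), 142 MB left
memory block 1: place P3 (28 MB), 114 MB left
memory block 1: place P4 (40 MB), 74 MB left
memory block 1: place P5 (42 MB), 32 MB left
memory block 2: place P6 (160 MB), 96 MB left
memory block 3: place P7 (151 MB), 105 MB left
memory block 4: place P8 (135 MB), 121 MB left
memory block 5: place P9 (185 MB), 71 MB left
memory block 4: place P10 (36 MB), 85 MB left
memory block 6: place P11 (145 MB), 111 MB left
memory block 6: place P12 (32 MB), 79 MB left
memory block 7: place P13 (152 MB), 104 MB left
memory block 8: place P14 (158 MB), 98 MB left
memory block 3: place P15 (51 MB), 54 MB left
memory block 7: place P16 (23 MB), 81 MB left
memory block 8: place P17 (76 MB), 22 MB left
8 memory blocks × 256 MB = 2048 MB; used 1528 MB; unused 520 MB.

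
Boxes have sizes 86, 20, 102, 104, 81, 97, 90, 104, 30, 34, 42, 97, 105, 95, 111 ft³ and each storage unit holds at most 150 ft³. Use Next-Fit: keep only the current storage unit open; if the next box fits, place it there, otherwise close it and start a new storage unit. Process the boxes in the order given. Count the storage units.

storage unit 1: place 86 ft³, 64 ft³ left
storage unit 1: place 20 ft³, 44 ft³ left
storage unit 2: place 102 ft³, 48 ft³ left
storage unit 3: place 104 ft³, 46 ft³ left
storage unit 4: place 81 ft³, 69 ft³ left
storage unit 5: place 97 ft³, 53 ft³ left
storage unit 6: place 90 ft³, 60 ft³ left
storage unit 7: place 104 ft³, 46 ft³ left
storage unit 7: place 30 ft³, 16 ft³ left
storage unit 8: place 34 ft³, 116 ft³ left
storage unit 8: place 42 ft³, 74 ft³ left
storage unit 9: place 97 ft³, 53 ft³ left
storage unit 10: place 105 ft³, 45 ft³ left
storage unit 11: place 95 ft³, 55 ft³ left
storage unit 12: place 111 ft³, 39 ft³ left

12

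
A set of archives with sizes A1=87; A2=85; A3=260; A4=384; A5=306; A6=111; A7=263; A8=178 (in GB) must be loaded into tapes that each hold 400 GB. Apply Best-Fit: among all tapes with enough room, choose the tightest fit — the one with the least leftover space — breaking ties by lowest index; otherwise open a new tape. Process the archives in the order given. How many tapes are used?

tape 1: place A1 (87 GB), 313 GB left
tape 1: place A2 (85 GB), 228 GB left
tape 2: place A3 (260 GB), 140 GB left
tape 3: place A4 (384 GB), 16 GB left
tape 4: place A5 (306 GB), 94 GB left
tape 2: place A6 (111 GB), 29 GB left
tape 5: place A7 (263 GB), 137 GB left
tape 1: place A8 (178 GB), 50 GB left

5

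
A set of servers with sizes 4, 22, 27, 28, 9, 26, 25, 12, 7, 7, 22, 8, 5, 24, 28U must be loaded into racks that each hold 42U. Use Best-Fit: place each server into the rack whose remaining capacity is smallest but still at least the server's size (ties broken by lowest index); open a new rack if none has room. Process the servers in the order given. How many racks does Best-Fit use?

4U → rack 1 (remaining 38U)
22U → rack 1 (remaining 16U)
27U → rack 2 (remaining 15U)
28U → rack 3 (remaining 14U)
9U → rack 3 (remaining 5U)
26U → rack 4 (remaining 16U)
25U → rack 5 (remaining 17U)
12U → rack 2 (remaining 3U)
7U → rack 1 (remaining 9U)
7U → rack 1 (remaining 2U)
22U → rack 6 (remaining 20U)
8U → rack 4 (remaining 8U)
5U → rack 3 (remaining 0U)
24U → rack 7 (remaining 18U)
28U → rack 8 (remaining 14U)

8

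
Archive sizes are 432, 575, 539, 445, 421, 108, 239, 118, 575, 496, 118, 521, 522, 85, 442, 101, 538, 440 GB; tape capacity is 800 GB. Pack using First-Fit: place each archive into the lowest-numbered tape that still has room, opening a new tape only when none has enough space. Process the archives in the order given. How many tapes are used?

12

Put 432 GB in tape 1; 368 GB remain.
Put 575 GB in tape 2; 225 GB remain.
Put 539 GB in tape 3; 261 GB remain.
Put 445 GB in tape 4; 355 GB remain.
Put 421 GB in tape 5; 379 GB remain.
Put 108 GB in tape 1; 260 GB remain.
Put 239 GB in tape 1; 21 GB remain.
Put 118 GB in tape 2; 107 GB remain.
Put 575 GB in tape 6; 225 GB remain.
Put 496 GB in tape 7; 304 GB remain.
Put 118 GB in tape 3; 143 GB remain.
Put 521 GB in tape 8; 279 GB remain.
Put 522 GB in tape 9; 278 GB remain.
Put 85 GB in tape 2; 22 GB remain.
Put 442 GB in tape 10; 358 GB remain.
Put 101 GB in tape 3; 42 GB remain.
Put 538 GB in tape 11; 262 GB remain.
Put 440 GB in tape 12; 360 GB remain.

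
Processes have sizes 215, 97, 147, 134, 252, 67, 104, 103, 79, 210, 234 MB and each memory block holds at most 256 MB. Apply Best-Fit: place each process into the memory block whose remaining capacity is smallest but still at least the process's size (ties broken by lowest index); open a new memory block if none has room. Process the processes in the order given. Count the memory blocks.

Put 215 MB in memory block 1; 41 MB remain.
Put 97 MB in memory block 2; 159 MB remain.
Put 147 MB in memory block 2; 12 MB remain.
Put 134 MB in memory block 3; 122 MB remain.
Put 252 MB in memory block 4; 4 MB remain.
Put 67 MB in memory block 3; 55 MB remain.
Put 104 MB in memory block 5; 152 MB remain.
Put 103 MB in memory block 5; 49 MB remain.
Put 79 MB in memory block 6; 177 MB remain.
Put 210 MB in memory block 7; 46 MB remain.
Put 234 MB in memory block 8; 22 MB remain.
Final memory blocks: [215] [97,147] [134,67] [252] [104,103] [79] [210] [234].

8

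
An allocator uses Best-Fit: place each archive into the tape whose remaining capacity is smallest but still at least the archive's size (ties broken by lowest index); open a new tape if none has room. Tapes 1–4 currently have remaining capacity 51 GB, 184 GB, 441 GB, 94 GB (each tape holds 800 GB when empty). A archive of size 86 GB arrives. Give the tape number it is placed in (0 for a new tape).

4

Tapes with room: tape 2 (184 GB), tape 3 (441 GB), tape 4 (94 GB).
Tightest fit is tape 4 with 94 GB free.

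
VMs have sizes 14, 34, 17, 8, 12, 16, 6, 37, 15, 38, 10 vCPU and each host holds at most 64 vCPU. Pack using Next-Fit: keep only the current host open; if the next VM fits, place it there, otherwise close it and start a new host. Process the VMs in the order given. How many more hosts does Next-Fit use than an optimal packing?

Next-Fit: [14,34] [17,8,12,16,6] [37,15] [38,10] → 4 hosts.
Total size 207 vCPU; any packing needs at least ⌈207/64⌉ = 4 hosts.
So 4 is already optimal.

0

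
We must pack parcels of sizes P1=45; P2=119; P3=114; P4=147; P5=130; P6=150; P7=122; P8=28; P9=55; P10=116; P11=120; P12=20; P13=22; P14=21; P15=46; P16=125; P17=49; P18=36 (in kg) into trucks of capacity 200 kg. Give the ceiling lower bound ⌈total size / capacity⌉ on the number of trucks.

8 trucks

Total size = 45 + 119 + 114 + 147 + 130 + 150 + 122 + 28 + 55 + 116 + 120 + 20 + 22 + 21 + 46 + 125 + 49 + 36 = 1465 kg.
⌈1465 / 200⌉ = 8.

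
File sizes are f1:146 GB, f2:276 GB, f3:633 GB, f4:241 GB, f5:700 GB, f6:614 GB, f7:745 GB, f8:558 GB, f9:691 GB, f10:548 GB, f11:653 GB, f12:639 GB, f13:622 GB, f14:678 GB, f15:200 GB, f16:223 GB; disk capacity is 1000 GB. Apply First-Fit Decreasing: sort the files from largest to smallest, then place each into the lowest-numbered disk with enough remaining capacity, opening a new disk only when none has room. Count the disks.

11

Sorted descending: 745, 700, 691, 678, 653, 639, 633, 622, 614, 558, 548, 276, 241, 223, 200, 146.
Put 745 GB in disk 1; 255 GB remain.
Put 700 GB in disk 2; 300 GB remain.
Put 691 GB in disk 3; 309 GB remain.
Put 678 GB in disk 4; 322 GB remain.
Put 653 GB in disk 5; 347 GB remain.
Put 639 GB in disk 6; 361 GB remain.
Put 633 GB in disk 7; 367 GB remain.
Put 622 GB in disk 8; 378 GB remain.
Put 614 GB in disk 9; 386 GB remain.
Put 558 GB in disk 10; 442 GB remain.
Put 548 GB in disk 11; 452 GB remain.
Put 276 GB in disk 2; 24 GB remain.
Put 241 GB in disk 1; 14 GB remain.
Put 223 GB in disk 3; 86 GB remain.
Put 200 GB in disk 4; 122 GB remain.
Put 146 GB in disk 5; 201 GB remain.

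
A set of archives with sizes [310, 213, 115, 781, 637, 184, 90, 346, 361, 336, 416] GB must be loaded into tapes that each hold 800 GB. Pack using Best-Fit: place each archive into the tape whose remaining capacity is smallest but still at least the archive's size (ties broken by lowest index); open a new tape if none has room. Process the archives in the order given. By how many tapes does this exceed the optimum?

Best-Fit: [310,213,115,90] [781] [637] [184,346] [361,336] [416] → 6 tapes.
Total size 3789 GB; any packing needs at least ⌈3789/800⌉ = 5 tapes.
An optimal packing achieves that bound: [781] [637,115] [416,361] [346,336,90] [310,213,184] → 5 tapes.
Excess: 6 − 5 = 1.

1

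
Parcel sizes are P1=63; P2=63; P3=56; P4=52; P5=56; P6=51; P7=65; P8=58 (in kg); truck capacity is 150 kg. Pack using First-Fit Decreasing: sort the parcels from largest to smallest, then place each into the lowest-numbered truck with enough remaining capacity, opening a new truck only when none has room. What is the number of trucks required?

4

Sorted descending: 65, 63, 63, 58, 56, 56, 52, 51.
65 kg → truck 1 (remaining 85 kg)
63 kg → truck 1 (remaining 22 kg)
63 kg → truck 2 (remaining 87 kg)
58 kg → truck 2 (remaining 29 kg)
56 kg → truck 3 (remaining 94 kg)
56 kg → truck 3 (remaining 38 kg)
52 kg → truck 4 (remaining 98 kg)
51 kg → truck 4 (remaining 47 kg)
Final trucks: [65,63] [63,58] [56,56] [52,51].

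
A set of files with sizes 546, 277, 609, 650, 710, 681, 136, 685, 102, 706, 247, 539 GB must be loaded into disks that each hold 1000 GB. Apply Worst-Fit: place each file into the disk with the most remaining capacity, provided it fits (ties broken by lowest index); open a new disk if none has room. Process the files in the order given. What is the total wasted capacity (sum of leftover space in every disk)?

2112

546 GB → disk 1 (remaining 454 GB)
277 GB → disk 1 (remaining 177 GB)
609 GB → disk 2 (remaining 391 GB)
650 GB → disk 3 (remaining 350 GB)
710 GB → disk 4 (remaining 290 GB)
681 GB → disk 5 (remaining 319 GB)
136 GB → disk 2 (remaining 255 GB)
685 GB → disk 6 (remaining 315 GB)
102 GB → disk 3 (remaining 248 GB)
706 GB → disk 7 (remaining 294 GB)
247 GB → disk 5 (remaining 72 GB)
539 GB → disk 8 (remaining 461 GB)
8 disks × 1000 GB = 8000 GB; used 5888 GB; unused 2112 GB.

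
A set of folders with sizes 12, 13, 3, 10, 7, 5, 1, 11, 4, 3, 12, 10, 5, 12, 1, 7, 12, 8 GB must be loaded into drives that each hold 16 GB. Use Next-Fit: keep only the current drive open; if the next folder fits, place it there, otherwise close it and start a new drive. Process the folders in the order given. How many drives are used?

12 GB → drive 1 (remaining 4 GB)
13 GB → drive 2 (remaining 3 GB)
3 GB → drive 2 (remaining 0 GB)
10 GB → drive 3 (remaining 6 GB)
7 GB → drive 4 (remaining 9 GB)
5 GB → drive 4 (remaining 4 GB)
1 GB → drive 4 (remaining 3 GB)
11 GB → drive 5 (remaining 5 GB)
4 GB → drive 5 (remaining 1 GB)
3 GB → drive 6 (remaining 13 GB)
12 GB → drive 6 (remaining 1 GB)
10 GB → drive 7 (remaining 6 GB)
5 GB → drive 7 (remaining 1 GB)
12 GB → drive 8 (remaining 4 GB)
1 GB → drive 8 (remaining 3 GB)
7 GB → drive 9 (remaining 9 GB)
12 GB → drive 10 (remaining 4 GB)
8 GB → drive 11 (remaining 8 GB)

11 drives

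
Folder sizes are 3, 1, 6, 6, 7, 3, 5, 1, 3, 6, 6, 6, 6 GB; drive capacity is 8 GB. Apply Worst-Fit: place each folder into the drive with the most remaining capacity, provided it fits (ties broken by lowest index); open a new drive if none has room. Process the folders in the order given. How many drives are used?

10

Put 3 GB in drive 1; 5 GB remain.
Put 1 GB in drive 1; 4 GB remain.
Put 6 GB in drive 2; 2 GB remain.
Put 6 GB in drive 3; 2 GB remain.
Put 7 GB in drive 4; 1 GB remain.
Put 3 GB in drive 1; 1 GB remain.
Put 5 GB in drive 5; 3 GB remain.
Put 1 GB in drive 5; 2 GB remain.
Put 3 GB in drive 6; 5 GB remain.
Put 6 GB in drive 7; 2 GB remain.
Put 6 GB in drive 8; 2 GB remain.
Put 6 GB in drive 9; 2 GB remain.
Put 6 GB in drive 10; 2 GB remain.
Final drives: [3,1,3] [6] [6] [7] [5,1] [3] [6] [6] [6] [6].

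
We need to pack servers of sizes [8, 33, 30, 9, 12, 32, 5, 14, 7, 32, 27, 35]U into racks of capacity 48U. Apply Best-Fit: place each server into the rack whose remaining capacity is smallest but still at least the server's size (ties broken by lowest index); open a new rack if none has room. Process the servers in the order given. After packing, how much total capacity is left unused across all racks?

44

rack 1: place 8U, 40U left
rack 1: place 33U, 7U left
rack 2: place 30U, 18U left
rack 2: place 9U, 9U left
rack 3: place 12U, 36U left
rack 3: place 32U, 4U left
rack 1: place 5U, 2U left
rack 4: place 14U, 34U left
rack 2: place 7U, 2U left
rack 4: place 32U, 2U left
rack 5: place 27U, 21U left
rack 6: place 35U, 13U left
6 racks × 48U = 288U; used 244U; unused 44U.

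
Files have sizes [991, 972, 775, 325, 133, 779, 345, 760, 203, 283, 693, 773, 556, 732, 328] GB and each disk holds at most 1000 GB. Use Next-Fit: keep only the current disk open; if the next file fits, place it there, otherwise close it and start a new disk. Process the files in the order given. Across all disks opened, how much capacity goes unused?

3352

Put 991 GB in disk 1; 9 GB remain.
Put 972 GB in disk 2; 28 GB remain.
Put 775 GB in disk 3; 225 GB remain.
Put 325 GB in disk 4; 675 GB remain.
Put 133 GB in disk 4; 542 GB remain.
Put 779 GB in disk 5; 221 GB remain.
Put 345 GB in disk 6; 655 GB remain.
Put 760 GB in disk 7; 240 GB remain.
Put 203 GB in disk 7; 37 GB remain.
Put 283 GB in disk 8; 717 GB remain.
Put 693 GB in disk 8; 24 GB remain.
Put 773 GB in disk 9; 227 GB remain.
Put 556 GB in disk 10; 444 GB remain.
Put 732 GB in disk 11; 268 GB remain.
Put 328 GB in disk 12; 672 GB remain.
12 disks × 1000 GB = 12000 GB; used 8648 GB; unused 3352 GB.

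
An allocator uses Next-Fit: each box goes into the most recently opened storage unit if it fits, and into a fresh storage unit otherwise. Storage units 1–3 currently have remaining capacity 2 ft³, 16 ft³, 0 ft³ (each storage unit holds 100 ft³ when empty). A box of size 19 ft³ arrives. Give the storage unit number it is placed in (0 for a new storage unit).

0

Next-Fit only looks at storage unit 3, which has 0 ft³ free.
19 ft³ does not fit, so a new storage unit is opened.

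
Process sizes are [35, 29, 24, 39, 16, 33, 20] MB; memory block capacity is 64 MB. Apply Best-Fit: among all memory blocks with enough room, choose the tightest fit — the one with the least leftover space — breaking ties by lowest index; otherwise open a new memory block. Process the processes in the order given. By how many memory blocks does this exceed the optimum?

Best-Fit: [35,29] [24,39] [16,33] [20] → 4 memory blocks.
Total size 196 MB; any packing needs at least ⌈196/64⌉ = 4 memory blocks.
So 4 is already optimal.

0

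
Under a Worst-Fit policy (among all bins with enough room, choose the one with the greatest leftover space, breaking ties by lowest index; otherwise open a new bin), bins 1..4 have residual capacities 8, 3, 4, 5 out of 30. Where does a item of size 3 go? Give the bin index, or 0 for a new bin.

1

Bins with room: bin 1 (8), bin 2 (3), bin 3 (4), bin 4 (5).
Most room is bin 1 with 8 free.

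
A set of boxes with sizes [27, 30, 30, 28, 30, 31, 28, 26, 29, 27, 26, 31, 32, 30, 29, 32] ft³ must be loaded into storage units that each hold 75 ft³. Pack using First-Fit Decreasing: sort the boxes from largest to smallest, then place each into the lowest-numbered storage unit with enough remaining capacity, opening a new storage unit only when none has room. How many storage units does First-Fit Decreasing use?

Sorted descending: 32, 32, 31, 31, 30, 30, 30, 30, 29, 29, 28, 28, 27, 27, 26, 26.
32 ft³ → storage unit 1 (remaining 43 ft³)
32 ft³ → storage unit 1 (remaining 11 ft³)
31 ft³ → storage unit 2 (remaining 44 ft³)
31 ft³ → storage unit 2 (remaining 13 ft³)
30 ft³ → storage unit 3 (remaining 45 ft³)
30 ft³ → storage unit 3 (remaining 15 ft³)
30 ft³ → storage unit 4 (remaining 45 ft³)
30 ft³ → storage unit 4 (remaining 15 ft³)
29 ft³ → storage unit 5 (remaining 46 ft³)
29 ft³ → storage unit 5 (remaining 17 ft³)
28 ft³ → storage unit 6 (remaining 47 ft³)
28 ft³ → storage unit 6 (remaining 19 ft³)
27 ft³ → storage unit 7 (remaining 48 ft³)
27 ft³ → storage unit 7 (remaining 21 ft³)
26 ft³ → storage unit 8 (remaining 49 ft³)
26 ft³ → storage unit 8 (remaining 23 ft³)

8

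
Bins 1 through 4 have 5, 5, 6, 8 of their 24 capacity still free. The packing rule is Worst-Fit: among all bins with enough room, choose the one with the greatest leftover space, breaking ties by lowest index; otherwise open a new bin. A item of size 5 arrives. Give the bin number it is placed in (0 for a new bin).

4

Bins with room: bin 1 (5), bin 2 (5), bin 3 (6), bin 4 (8).
Most room is bin 4 with 8 free.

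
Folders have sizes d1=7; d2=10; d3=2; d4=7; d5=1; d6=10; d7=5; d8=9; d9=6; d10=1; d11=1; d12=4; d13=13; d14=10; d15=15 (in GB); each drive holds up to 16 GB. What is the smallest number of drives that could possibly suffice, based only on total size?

Total size = 7 + 10 + 2 + 7 + 1 + 10 + 5 + 9 + 6 + 1 + 1 + 4 + 13 + 10 + 15 = 101 GB.
⌈101 / 16⌉ = 7.

7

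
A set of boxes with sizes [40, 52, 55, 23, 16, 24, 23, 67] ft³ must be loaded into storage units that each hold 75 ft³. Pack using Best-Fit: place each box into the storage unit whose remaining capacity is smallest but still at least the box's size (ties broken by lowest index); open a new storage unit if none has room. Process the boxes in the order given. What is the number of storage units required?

5

40 ft³ → storage unit 1 (remaining 35 ft³)
52 ft³ → storage unit 2 (remaining 23 ft³)
55 ft³ → storage unit 3 (remaining 20 ft³)
23 ft³ → storage unit 2 (remaining 0 ft³)
16 ft³ → storage unit 3 (remaining 4 ft³)
24 ft³ → storage unit 1 (remaining 11 ft³)
23 ft³ → storage unit 4 (remaining 52 ft³)
67 ft³ → storage unit 5 (remaining 8 ft³)
Final storage units: [40,24] [52,23] [55,16] [23] [67].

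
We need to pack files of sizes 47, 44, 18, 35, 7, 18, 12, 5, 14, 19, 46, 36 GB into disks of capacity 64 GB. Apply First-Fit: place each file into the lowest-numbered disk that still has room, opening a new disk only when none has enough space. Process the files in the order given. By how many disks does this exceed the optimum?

1

First-Fit: [47,7,5] [44,18] [35,18] [12,14,19] [46] [36] → 6 disks.
Total size 301 GB; any packing needs at least ⌈301/64⌉ = 5 disks.
An optimal packing achieves that bound: [47,14] [46,18] [44,19] [36,18,7] [35,12,5] → 5 disks.
Excess: 6 − 5 = 1.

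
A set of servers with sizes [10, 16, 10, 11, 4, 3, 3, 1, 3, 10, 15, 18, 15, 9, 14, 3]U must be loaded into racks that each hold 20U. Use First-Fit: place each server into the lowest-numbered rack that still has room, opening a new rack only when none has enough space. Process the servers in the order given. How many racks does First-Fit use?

10U → rack 1 (remaining 10U)
16U → rack 2 (remaining 4U)
10U → rack 1 (remaining 0U)
11U → rack 3 (remaining 9U)
4U → rack 2 (remaining 0U)
3U → rack 3 (remaining 6U)
3U → rack 3 (remaining 3U)
1U → rack 3 (remaining 2U)
3U → rack 4 (remaining 17U)
10U → rack 4 (remaining 7U)
15U → rack 5 (remaining 5U)
18U → rack 6 (remaining 2U)
15U → rack 7 (remaining 5U)
9U → rack 8 (remaining 11U)
14U → rack 9 (remaining 6U)
3U → rack 4 (remaining 4U)
Final racks: [10,10] [16,4] [11,3,3,1] [3,10,3] [15] [18] [15] [9] [14].

9 racks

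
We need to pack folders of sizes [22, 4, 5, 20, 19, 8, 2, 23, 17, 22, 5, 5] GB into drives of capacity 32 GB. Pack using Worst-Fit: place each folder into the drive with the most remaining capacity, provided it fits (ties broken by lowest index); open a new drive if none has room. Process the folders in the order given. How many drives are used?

6

Put 22 GB in drive 1; 10 GB remain.
Put 4 GB in drive 1; 6 GB remain.
Put 5 GB in drive 1; 1 GB remain.
Put 20 GB in drive 2; 12 GB remain.
Put 19 GB in drive 3; 13 GB remain.
Put 8 GB in drive 3; 5 GB remain.
Put 2 GB in drive 2; 10 GB remain.
Put 23 GB in drive 4; 9 GB remain.
Put 17 GB in drive 5; 15 GB remain.
Put 22 GB in drive 6; 10 GB remain.
Put 5 GB in drive 5; 10 GB remain.
Put 5 GB in drive 2; 5 GB remain.
Final drives: [22,4,5] [20,2,5] [19,8] [23] [17,5] [22].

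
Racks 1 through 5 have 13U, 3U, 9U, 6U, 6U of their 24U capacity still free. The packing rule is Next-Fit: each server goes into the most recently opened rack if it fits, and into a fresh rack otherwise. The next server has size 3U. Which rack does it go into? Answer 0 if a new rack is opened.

Next-Fit only looks at rack 5, which has 6U free.
3U fits there.

5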